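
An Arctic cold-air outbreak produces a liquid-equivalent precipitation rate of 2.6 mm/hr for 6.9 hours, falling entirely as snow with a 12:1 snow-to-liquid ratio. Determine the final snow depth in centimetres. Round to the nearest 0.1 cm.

snow depth ≈ 21.5 cm

Liquid-equivalent depth = 2.6 × 6.9 = 17.94 mm.
Snow depth = 17.94 mm × 12 = 215.28 mm = 21.5 cm.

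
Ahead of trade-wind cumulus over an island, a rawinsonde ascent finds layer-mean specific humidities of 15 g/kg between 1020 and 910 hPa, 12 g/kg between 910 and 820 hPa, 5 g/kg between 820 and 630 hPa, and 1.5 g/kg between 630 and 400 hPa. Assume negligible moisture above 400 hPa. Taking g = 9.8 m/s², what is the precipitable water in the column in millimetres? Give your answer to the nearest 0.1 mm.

Precipitable water is the column-integrated vapour mass per unit area: PW = (1/g) Σ q̄ Δp, with q in kg/kg and Δp in Pa (1 kg/m² of water = 1 mm).
Layer 1020–910 hPa: Δp = 110 hPa = 11000 Pa, q̄ = 0.015 kg/kg → 0.015 × 11000 / 9.8 = 16.84 mm
Layer 910–820 hPa: Δp = 90 hPa = 9000 Pa, q̄ = 0.012 kg/kg → 0.012 × 9000 / 9.8 = 11.02 mm
Layer 820–630 hPa: Δp = 190 hPa = 19000 Pa, q̄ = 0.005 kg/kg → 0.005 × 19000 / 9.8 = 9.69 mm
Layer 630–400 hPa: Δp = 230 hPa = 23000 Pa, q̄ = 0.0015 kg/kg → 0.0015 × 23000 / 9.8 = 3.52 mm
PW = 16.84 + 11.02 + 9.69 + 3.52 = 41.07 ≈ 41.1 mm.

PW ≈ 41.1 mm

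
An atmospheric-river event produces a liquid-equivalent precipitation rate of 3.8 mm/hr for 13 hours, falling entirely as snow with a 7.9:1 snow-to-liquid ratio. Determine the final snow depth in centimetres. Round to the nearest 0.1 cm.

Liquid-equivalent depth = 3.8 × 13 = 49.4 mm.
Snow depth = 49.4 mm × 7.9 = 390.26 mm = 39.0 cm.

snow depth ≈ 39.0 cm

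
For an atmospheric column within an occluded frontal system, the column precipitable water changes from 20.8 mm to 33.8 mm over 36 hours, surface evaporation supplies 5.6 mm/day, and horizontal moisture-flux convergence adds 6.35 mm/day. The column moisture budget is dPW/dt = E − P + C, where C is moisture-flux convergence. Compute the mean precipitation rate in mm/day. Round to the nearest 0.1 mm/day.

dPW/dt = (33.8 − 20.8) mm / (36/24 day) = +8.667 mm/day.
P = E + C − dPW/dt = 5.6 + (6.35) − (+8.667) = 3.3 mm/day.

P ≈ 3.3 mm/day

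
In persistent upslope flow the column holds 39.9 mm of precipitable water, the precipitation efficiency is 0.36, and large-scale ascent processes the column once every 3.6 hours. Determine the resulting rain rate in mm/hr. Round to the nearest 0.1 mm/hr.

R ≈ 4.0 mm/hr

Each overturning extracts ε × PW = 0.36 × 39.9 = 14.364 mm.
Rate = ε·PW / τ = 14.364 / 3.6 h = 4.0 mm/hr.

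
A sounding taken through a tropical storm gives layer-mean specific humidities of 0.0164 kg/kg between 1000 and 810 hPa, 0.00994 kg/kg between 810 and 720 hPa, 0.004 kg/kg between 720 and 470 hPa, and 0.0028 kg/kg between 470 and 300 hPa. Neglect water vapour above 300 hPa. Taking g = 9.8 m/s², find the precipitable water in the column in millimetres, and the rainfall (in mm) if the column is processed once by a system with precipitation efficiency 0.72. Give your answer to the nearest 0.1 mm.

Precipitable water is the column-integrated vapour mass per unit area: PW = (1/g) Σ q̄ Δp, with q in kg/kg and Δp in Pa (1 kg/m² of water = 1 mm).
Layer 1000–810 hPa: Δp = 190 hPa = 19000 Pa, q̄ = 0.0164 kg/kg → 0.0164 × 19000 / 9.8 = 31.80 mm
Layer 810–720 hPa: Δp = 90 hPa = 9000 Pa, q̄ = 0.00994 kg/kg → 0.00994 × 9000 / 9.8 = 9.13 mm
Layer 720–470 hPa: Δp = 250 hPa = 25000 Pa, q̄ = 0.004 kg/kg → 0.004 × 25000 / 9.8 = 10.20 mm
Layer 470–300 hPa: Δp = 170 hPa = 17000 Pa, q̄ = 0.0028 kg/kg → 0.0028 × 17000 / 9.8 = 4.86 mm
PW = 31.80 + 9.13 + 10.20 + 4.86 = 55.99 ≈ 56.0 mm.
Rainfall = ε × PW = 0.72 × 56.0 = 40.3 mm.

PW ≈ 56.0 mm; rainfall ≈ 40.3 mm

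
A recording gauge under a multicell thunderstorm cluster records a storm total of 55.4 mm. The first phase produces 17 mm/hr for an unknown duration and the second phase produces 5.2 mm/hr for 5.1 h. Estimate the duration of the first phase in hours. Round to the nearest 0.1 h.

duration ≈ 1.7 h

Known phases: 5.2 × 5.1 = 26.52 mm.
Remaining depth = 55.4 − 26.52 = 28.88 mm.
Duration = 28.88 / 17 = 1.7 h.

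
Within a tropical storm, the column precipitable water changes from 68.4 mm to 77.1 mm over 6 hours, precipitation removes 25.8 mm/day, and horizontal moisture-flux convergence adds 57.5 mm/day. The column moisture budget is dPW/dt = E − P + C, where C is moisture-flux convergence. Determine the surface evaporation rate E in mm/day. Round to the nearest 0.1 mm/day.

dPW/dt = (77.1 − 68.4) mm / (6/24 day) = +34.800 mm/day.
E = dPW/dt + P − C = (+34.800) + 25.8 − (57.5) = 3.1 mm/day.

E ≈ 3.1 mm/day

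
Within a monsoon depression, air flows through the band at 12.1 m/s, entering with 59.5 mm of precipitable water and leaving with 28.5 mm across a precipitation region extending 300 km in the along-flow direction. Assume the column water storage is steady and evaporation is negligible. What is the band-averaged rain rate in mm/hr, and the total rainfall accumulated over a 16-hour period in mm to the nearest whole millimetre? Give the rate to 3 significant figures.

Column moisture flux per unit crosswind length is F = V × PW.
Inflow: F_in = 12.1 × 59.5 = 719.95 mm·m/s
Outflow: F_out = 12.1 × 28.5 = 344.85 mm·m/s
Steady-state rate R = (F_in − F_out)/L = (719.95 − 344.85) / 300000 m = 1.250e-03 mm/s.
R = 1.250e-03 × 3600 = 4.50 mm/hr.
Over 16 h: total = 4.50 × 16 = 72 mm.

R ≈ 4.50 mm/hr; total ≈ 72 mm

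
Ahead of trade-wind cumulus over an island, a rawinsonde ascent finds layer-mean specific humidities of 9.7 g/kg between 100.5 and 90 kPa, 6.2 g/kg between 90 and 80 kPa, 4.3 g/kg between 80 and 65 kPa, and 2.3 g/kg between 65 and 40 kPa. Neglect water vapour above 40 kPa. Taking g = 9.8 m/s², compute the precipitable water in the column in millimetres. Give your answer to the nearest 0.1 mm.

PW ≈ 29.2 mm

Precipitable water is the column-integrated vapour mass per unit area: PW = (1/g) Σ q̄ Δp, with q in kg/kg and Δp in Pa (1 kg/m² of water = 1 mm).
Layer 100.5–90 kPa: Δp = 105 hPa = 10500 Pa, q̄ = 0.0097 kg/kg → 0.0097 × 10500 / 9.8 = 10.39 mm
Layer 90–80 kPa: Δp = 100 hPa = 10000 Pa, q̄ = 0.0062 kg/kg → 0.0062 × 10000 / 9.8 = 6.33 mm
Layer 80–65 kPa: Δp = 150 hPa = 15000 Pa, q̄ = 0.0043 kg/kg → 0.0043 × 15000 / 9.8 = 6.58 mm
Layer 65–40 kPa: Δp = 250 hPa = 25000 Pa, q̄ = 0.0023 kg/kg → 0.0023 × 25000 / 9.8 = 5.87 mm
PW = 10.39 + 6.33 + 6.58 + 5.87 = 29.17 ≈ 29.2 mm.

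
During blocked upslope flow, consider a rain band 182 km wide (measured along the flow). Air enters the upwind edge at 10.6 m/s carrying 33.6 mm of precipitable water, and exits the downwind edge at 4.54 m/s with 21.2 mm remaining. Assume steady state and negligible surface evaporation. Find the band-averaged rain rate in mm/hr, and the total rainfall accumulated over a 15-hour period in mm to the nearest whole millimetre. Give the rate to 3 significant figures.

Column moisture flux per unit crosswind length is F = V × PW.
Inflow: F_in = 10.6 × 33.6 = 356.16 mm·m/s
Outflow: F_out = 4.54 × 21.2 = 96.248 mm·m/s
Steady-state rate R = (F_in − F_out)/L = (356.16 − 96.248) / 182000 m = 1.428e-03 mm/s.
R = 1.428e-03 × 3600 = 5.14 mm/hr.
Over 15 h: total = 5.14 × 15 = 77.1 ≈ 77 mm.

R ≈ 5.14 mm/hr; total ≈ 77 mm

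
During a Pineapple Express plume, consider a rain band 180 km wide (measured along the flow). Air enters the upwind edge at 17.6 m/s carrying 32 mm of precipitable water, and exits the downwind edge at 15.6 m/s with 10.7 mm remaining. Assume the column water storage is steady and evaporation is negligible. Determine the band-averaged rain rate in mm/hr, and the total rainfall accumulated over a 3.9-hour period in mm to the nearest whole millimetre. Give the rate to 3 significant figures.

Column moisture flux per unit crosswind length is F = V × PW.
Inflow: F_in = 17.6 × 32 = 563.2 mm·m/s
Outflow: F_out = 15.6 × 10.7 = 166.92 mm·m/s
Steady-state rate R = (F_in − F_out)/L = (563.2 − 166.92) / 180000 m = 2.202e-03 mm/s.
R = 2.202e-03 × 3600 = 7.93 mm/hr.
Over 3.9 h: total = 7.93 × 3.9 = 30.927 ≈ 31 mm.

R ≈ 7.93 mm/hr; total ≈ 31 mm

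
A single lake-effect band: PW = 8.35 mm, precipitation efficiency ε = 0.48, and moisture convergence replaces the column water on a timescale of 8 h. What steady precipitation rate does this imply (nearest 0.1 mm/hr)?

R ≈ 0.5 mm/hr

Each overturning extracts ε × PW = 0.48 × 8.35 = 4.008 mm.
Rate = ε·PW / τ = 4.008 / 8 h = 0.5 mm/hr.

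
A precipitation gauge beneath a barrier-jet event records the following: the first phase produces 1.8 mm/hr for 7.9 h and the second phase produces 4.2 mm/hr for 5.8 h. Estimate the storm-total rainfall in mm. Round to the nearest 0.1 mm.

total ≈ 38.6 mm

Total = Σ Rᵢ Δtᵢ = 1.8 × 7.9 + 4.2 × 5.8
      = 14.22 + 24.36 = 38.6 mm.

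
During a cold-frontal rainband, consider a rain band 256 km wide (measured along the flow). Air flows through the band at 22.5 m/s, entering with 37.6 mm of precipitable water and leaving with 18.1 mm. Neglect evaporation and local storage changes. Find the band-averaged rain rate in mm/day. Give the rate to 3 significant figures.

Column moisture flux per unit crosswind length is F = V × PW.
Inflow: F_in = 22.5 × 37.6 = 846 mm·m/s
Outflow: F_out = 22.5 × 18.1 = 407.25 mm·m/s
Steady-state rate R = (F_in − F_out)/L = (846 − 407.25) / 256000 m = 1.714e-03 mm/s.
R = 1.714e-03 × 3600 × 24 = 148 mm/day.

R ≈ 148 mm/day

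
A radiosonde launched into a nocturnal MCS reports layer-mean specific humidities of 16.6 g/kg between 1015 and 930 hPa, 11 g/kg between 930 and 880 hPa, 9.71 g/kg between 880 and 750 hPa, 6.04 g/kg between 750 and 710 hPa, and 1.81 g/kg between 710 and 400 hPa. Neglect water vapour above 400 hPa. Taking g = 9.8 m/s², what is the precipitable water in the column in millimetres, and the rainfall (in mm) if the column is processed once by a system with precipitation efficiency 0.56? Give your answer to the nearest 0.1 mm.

PW ≈ 41.1 mm; rainfall ≈ 23.0 mm

Precipitable water is the column-integrated vapour mass per unit area: PW = (1/g) Σ q̄ Δp, with q in kg/kg and Δp in Pa (1 kg/m² of water = 1 mm).
Layer 1015–930 hPa: Δp = 85 hPa = 8500 Pa, q̄ = 0.0166 kg/kg → 0.0166 × 8500 / 9.8 = 14.40 mm
Layer 930–880 hPa: Δp = 50 hPa = 5000 Pa, q̄ = 0.011 kg/kg → 0.011 × 5000 / 9.8 = 5.61 mm
Layer 880–750 hPa: Δp = 130 hPa = 13000 Pa, q̄ = 0.00971 kg/kg → 0.00971 × 13000 / 9.8 = 12.88 mm
Layer 750–710 hPa: Δp = 40 hPa = 4000 Pa, q̄ = 0.00604 kg/kg → 0.00604 × 4000 / 9.8 = 2.47 mm
Layer 710–400 hPa: Δp = 310 hPa = 31000 Pa, q̄ = 0.00181 kg/kg → 0.00181 × 31000 / 9.8 = 5.73 mm
PW = 14.40 + 5.61 + 12.88 + 2.47 + 5.73 = 41.09 ≈ 41.1 mm.
Rainfall = ε × PW = 0.56 × 41.1 = 23.0 mm.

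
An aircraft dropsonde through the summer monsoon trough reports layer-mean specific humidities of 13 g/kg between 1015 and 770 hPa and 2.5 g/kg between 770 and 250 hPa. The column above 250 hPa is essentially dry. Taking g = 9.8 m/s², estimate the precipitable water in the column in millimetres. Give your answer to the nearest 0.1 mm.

Precipitable water is the column-integrated vapour mass per unit area: PW = (1/g) Σ q̄ Δp, with q in kg/kg and Δp in Pa (1 kg/m² of water = 1 mm).
Layer 1015–770 hPa: Δp = 245 hPa = 24500 Pa, q̄ = 0.013 kg/kg → 0.013 × 24500 / 9.8 = 32.50 mm
Layer 770–250 hPa: Δp = 520 hPa = 52000 Pa, q̄ = 0.0025 kg/kg → 0.0025 × 52000 / 9.8 = 13.27 mm
PW = 32.50 + 13.27 = 45.77 ≈ 45.8 mm.

PW ≈ 45.8 mm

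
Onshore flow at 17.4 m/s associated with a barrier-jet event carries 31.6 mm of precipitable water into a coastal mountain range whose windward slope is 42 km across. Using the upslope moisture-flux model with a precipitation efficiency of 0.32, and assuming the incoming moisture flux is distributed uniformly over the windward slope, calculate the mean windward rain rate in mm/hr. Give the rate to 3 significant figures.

R ≈ 15.1 mm/hr

Incoming column moisture flux per unit ridge length: F = V × PW = 17.4 × 31.6 = 549.84 mm·m/s.
Spread over the 42 km slope with efficiency ε = 0.32: R = ε·F/W = 0.32 × 549.84 / 42000 m = 4.189e-03 mm/s.
R = 4.189e-03 × 3600 = 15.1 mm/hr.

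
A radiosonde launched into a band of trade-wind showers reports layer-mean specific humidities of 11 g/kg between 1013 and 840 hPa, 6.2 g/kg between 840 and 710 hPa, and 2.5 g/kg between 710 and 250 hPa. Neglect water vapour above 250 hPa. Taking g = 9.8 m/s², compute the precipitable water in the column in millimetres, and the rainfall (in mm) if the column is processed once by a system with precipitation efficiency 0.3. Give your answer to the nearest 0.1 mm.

Precipitable water is the column-integrated vapour mass per unit area: PW = (1/g) Σ q̄ Δp, with q in kg/kg and Δp in Pa (1 kg/m² of water = 1 mm).
Layer 1013–840 hPa: Δp = 173 hPa = 17300 Pa, q̄ = 0.011 kg/kg → 0.011 × 17300 / 9.8 = 19.42 mm
Layer 840–710 hPa: Δp = 130 hPa = 13000 Pa, q̄ = 0.0062 kg/kg → 0.0062 × 13000 / 9.8 = 8.22 mm
Layer 710–250 hPa: Δp = 460 hPa = 46000 Pa, q̄ = 0.0025 kg/kg → 0.0025 × 46000 / 9.8 = 11.73 mm
PW = 19.42 + 8.22 + 11.73 = 39.37 ≈ 39.4 mm.
Rainfall = ε × PW = 0.3 × 39.4 = 11.8 mm.

PW ≈ 39.4 mm; rainfall ≈ 11.8 mm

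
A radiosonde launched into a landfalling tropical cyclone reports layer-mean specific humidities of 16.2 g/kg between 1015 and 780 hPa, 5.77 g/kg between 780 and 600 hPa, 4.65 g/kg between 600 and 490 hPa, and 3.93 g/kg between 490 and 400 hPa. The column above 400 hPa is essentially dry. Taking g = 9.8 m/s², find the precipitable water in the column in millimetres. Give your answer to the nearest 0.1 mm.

PW ≈ 58.3 mm

Precipitable water is the column-integrated vapour mass per unit area: PW = (1/g) Σ q̄ Δp, with q in kg/kg and Δp in Pa (1 kg/m² of water = 1 mm).
Layer 1015–780 hPa: Δp = 235 hPa = 23500 Pa, q̄ = 0.0162 kg/kg → 0.0162 × 23500 / 9.8 = 38.85 mm
Layer 780–600 hPa: Δp = 180 hPa = 18000 Pa, q̄ = 0.00577 kg/kg → 0.00577 × 18000 / 9.8 = 10.60 mm
Layer 600–490 hPa: Δp = 110 hPa = 11000 Pa, q̄ = 0.00465 kg/kg → 0.00465 × 11000 / 9.8 = 5.22 mm
Layer 490–400 hPa: Δp = 90 hPa = 9000 Pa, q̄ = 0.00393 kg/kg → 0.00393 × 9000 / 9.8 = 3.61 mm
PW = 38.85 + 10.60 + 5.22 + 3.61 = 58.28 ≈ 58.3 mm.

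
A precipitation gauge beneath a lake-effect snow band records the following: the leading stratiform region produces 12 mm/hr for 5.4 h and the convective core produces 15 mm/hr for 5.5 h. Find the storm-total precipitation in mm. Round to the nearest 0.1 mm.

Total = Σ Rᵢ Δtᵢ = 12 × 5.4 + 15 × 5.5
      = 64.8 + 82.5 = 147.3 mm.

total ≈ 147.3 mm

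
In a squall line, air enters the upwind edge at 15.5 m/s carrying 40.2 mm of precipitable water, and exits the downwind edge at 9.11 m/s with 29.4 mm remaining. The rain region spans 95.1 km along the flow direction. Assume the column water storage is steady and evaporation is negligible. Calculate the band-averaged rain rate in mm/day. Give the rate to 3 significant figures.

R ≈ 323 mm/day

Column moisture flux per unit crosswind length is F = V × PW.
Inflow: F_in = 15.5 × 40.2 = 623.1 mm·m/s
Outflow: F_out = 9.11 × 29.4 = 267.834 mm·m/s
Steady-state rate R = (F_in − F_out)/L = (623.1 − 267.834) / 95100 m = 3.736e-03 mm/s.
R = 3.736e-03 × 3600 × 24 = 323 mm/day.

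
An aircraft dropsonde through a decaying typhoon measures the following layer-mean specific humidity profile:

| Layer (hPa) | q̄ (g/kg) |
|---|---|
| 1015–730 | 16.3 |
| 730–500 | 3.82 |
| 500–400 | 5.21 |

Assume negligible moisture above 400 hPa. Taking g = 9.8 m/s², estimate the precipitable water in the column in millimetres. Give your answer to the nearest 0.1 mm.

PW ≈ 61.7 mm

Precipitable water is the column-integrated vapour mass per unit area: PW = (1/g) Σ q̄ Δp, with q in kg/kg and Δp in Pa (1 kg/m² of water = 1 mm).
Layer 1015–730 hPa: Δp = 285 hPa = 28500 Pa, q̄ = 0.0163 kg/kg → 0.0163 × 28500 / 9.8 = 47.40 mm
Layer 730–500 hPa: Δp = 230 hPa = 23000 Pa, q̄ = 0.00382 kg/kg → 0.00382 × 23000 / 9.8 = 8.97 mm
Layer 500–400 hPa: Δp = 100 hPa = 10000 Pa, q̄ = 0.00521 kg/kg → 0.00521 × 10000 / 9.8 = 5.32 mm
PW = 47.40 + 8.97 + 5.32 = 61.69 ≈ 61.7 mm.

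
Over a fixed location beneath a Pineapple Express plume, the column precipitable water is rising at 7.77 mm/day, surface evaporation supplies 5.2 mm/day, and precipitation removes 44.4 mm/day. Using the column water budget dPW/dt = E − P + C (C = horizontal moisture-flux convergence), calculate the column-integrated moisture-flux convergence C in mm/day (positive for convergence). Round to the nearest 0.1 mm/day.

C ≈ 47.0 mm/day

dPW/dt = +7.77 mm/day.
C = dPW/dt − E + P = (+7.77) − 5.2 + 44.4 = 47.0 mm/day.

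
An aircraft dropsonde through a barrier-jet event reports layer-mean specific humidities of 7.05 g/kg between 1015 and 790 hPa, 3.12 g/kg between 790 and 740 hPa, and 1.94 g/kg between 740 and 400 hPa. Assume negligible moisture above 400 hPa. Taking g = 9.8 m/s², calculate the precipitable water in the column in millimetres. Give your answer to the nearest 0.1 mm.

PW ≈ 24.5 mm

Precipitable water is the column-integrated vapour mass per unit area: PW = (1/g) Σ q̄ Δp, with q in kg/kg and Δp in Pa (1 kg/m² of water = 1 mm).
Layer 1015–790 hPa: Δp = 225 hPa = 22500 Pa, q̄ = 0.00705 kg/kg → 0.00705 × 22500 / 9.8 = 16.19 mm
Layer 790–740 hPa: Δp = 50 hPa = 5000 Pa, q̄ = 0.00312 kg/kg → 0.00312 × 5000 / 9.8 = 1.59 mm
Layer 740–400 hPa: Δp = 340 hPa = 34000 Pa, q̄ = 0.00194 kg/kg → 0.00194 × 34000 / 9.8 = 6.73 mm
PW = 16.19 + 1.59 + 6.73 = 24.51 ≈ 24.5 mm.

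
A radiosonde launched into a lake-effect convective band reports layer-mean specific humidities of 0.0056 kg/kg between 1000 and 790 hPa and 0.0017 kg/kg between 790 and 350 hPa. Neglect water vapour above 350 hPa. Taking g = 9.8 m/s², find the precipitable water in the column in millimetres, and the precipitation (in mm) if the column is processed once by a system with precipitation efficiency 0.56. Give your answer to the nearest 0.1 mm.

PW ≈ 19.6 mm; precipitation ≈ 11.0 mm

Precipitable water is the column-integrated vapour mass per unit area: PW = (1/g) Σ q̄ Δp, with q in kg/kg and Δp in Pa (1 kg/m² of water = 1 mm).
Layer 1000–790 hPa: Δp = 210 hPa = 21000 Pa, q̄ = 0.0056 kg/kg → 0.0056 × 21000 / 9.8 = 12.00 mm
Layer 790–350 hPa: Δp = 440 hPa = 44000 Pa, q̄ = 0.0017 kg/kg → 0.0017 × 44000 / 9.8 = 7.63 mm
PW = 12.00 + 7.63 = 19.63 ≈ 19.6 mm.
Precipitation = ε × PW = 0.56 × 19.6 = 11.0 mm.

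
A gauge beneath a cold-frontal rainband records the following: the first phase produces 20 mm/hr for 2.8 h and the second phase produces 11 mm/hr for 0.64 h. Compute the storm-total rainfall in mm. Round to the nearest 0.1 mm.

total ≈ 63.0 mm

Total = Σ Rᵢ Δtᵢ = 20 × 2.8 + 11 × 0.64
      = 56 + 7.04 = 63.0 mm.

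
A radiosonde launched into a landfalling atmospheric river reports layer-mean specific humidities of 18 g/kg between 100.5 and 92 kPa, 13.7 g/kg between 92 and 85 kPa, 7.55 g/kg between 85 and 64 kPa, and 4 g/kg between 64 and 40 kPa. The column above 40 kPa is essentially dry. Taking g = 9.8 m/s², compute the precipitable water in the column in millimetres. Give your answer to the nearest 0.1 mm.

PW ≈ 51.4 mm

Precipitable water is the column-integrated vapour mass per unit area: PW = (1/g) Σ q̄ Δp, with q in kg/kg and Δp in Pa (1 kg/m² of water = 1 mm).
Layer 100.5–92 kPa: Δp = 85 hPa = 8500 Pa, q̄ = 0.018 kg/kg → 0.018 × 8500 / 9.8 = 15.61 mm
Layer 92–85 kPa: Δp = 70 hPa = 7000 Pa, q̄ = 0.0137 kg/kg → 0.0137 × 7000 / 9.8 = 9.79 mm
Layer 85–64 kPa: Δp = 210 hPa = 21000 Pa, q̄ = 0.00755 kg/kg → 0.00755 × 21000 / 9.8 = 16.18 mm
Layer 64–40 kPa: Δp = 240 hPa = 24000 Pa, q̄ = 0.004 kg/kg → 0.004 × 24000 / 9.8 = 9.80 mm
PW = 15.61 + 9.79 + 16.18 + 9.80 = 51.38 ≈ 51.4 mm.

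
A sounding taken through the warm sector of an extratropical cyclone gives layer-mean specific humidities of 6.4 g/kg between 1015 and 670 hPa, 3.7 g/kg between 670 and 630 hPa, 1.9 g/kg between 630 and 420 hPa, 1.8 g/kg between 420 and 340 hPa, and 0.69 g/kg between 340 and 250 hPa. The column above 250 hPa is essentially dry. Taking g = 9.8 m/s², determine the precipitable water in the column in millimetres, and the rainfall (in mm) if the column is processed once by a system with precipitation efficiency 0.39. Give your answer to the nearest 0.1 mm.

PW ≈ 30.2 mm; rainfall ≈ 11.8 mm

Precipitable water is the column-integrated vapour mass per unit area: PW = (1/g) Σ q̄ Δp, with q in kg/kg and Δp in Pa (1 kg/m² of water = 1 mm).
Layer 1015–670 hPa: Δp = 345 hPa = 34500 Pa, q̄ = 0.0064 kg/kg → 0.0064 × 34500 / 9.8 = 22.53 mm
Layer 670–630 hPa: Δp = 40 hPa = 4000 Pa, q̄ = 0.0037 kg/kg → 0.0037 × 4000 / 9.8 = 1.51 mm
Layer 630–420 hPa: Δp = 210 hPa = 21000 Pa, q̄ = 0.0019 kg/kg → 0.0019 × 21000 / 9.8 = 4.07 mm
Layer 420–340 hPa: Δp = 80 hPa = 8000 Pa, q̄ = 0.0018 kg/kg → 0.0018 × 8000 / 9.8 = 1.47 mm
Layer 340–250 hPa: Δp = 90 hPa = 9000 Pa, q̄ = 0.00069 kg/kg → 0.00069 × 9000 / 9.8 = 0.63 mm
PW = 22.53 + 1.51 + 4.07 + 1.47 + 0.63 = 30.21 ≈ 30.2 mm.
Rainfall = ε × PW = 0.39 × 30.2 = 11.8 mm.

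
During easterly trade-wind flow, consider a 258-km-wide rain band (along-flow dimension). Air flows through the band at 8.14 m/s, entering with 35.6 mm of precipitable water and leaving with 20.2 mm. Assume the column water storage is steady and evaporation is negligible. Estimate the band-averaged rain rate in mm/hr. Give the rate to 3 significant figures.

R ≈ 1.75 mm/hr

Column moisture flux per unit crosswind length is F = V × PW.
Inflow: F_in = 8.14 × 35.6 = 289.784 mm·m/s
Outflow: F_out = 8.14 × 20.2 = 164.428 mm·m/s
Steady-state rate R = (F_in − F_out)/L = (289.784 − 164.428) / 258000 m = 4.859e-04 mm/s.
R = 4.859e-04 × 3600 = 1.75 mm/hr.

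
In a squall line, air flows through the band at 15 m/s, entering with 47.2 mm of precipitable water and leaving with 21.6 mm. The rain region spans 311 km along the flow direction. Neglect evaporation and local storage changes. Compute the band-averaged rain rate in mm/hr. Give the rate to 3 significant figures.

Column moisture flux per unit crosswind length is F = V × PW.
Inflow: F_in = 15 × 47.2 = 708 mm·m/s
Outflow: F_out = 15 × 21.6 = 324 mm·m/s
Steady-state rate R = (F_in − F_out)/L = (708 − 324) / 311000 m = 1.235e-03 mm/s.
R = 1.235e-03 × 3600 = 4.45 mm/hr.

R ≈ 4.45 mm/hr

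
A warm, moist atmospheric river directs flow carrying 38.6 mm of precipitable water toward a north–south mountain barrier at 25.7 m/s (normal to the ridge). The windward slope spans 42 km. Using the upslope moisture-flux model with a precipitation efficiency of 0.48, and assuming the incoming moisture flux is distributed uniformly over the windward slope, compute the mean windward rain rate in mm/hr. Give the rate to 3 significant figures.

Incoming column moisture flux per unit ridge length: F = V × PW = 25.7 × 38.6 = 992.02 mm·m/s.
Spread over the 42 km slope with efficiency ε = 0.48: R = ε·F/W = 0.48 × 992.02 / 42000 m = 1.134e-02 mm/s.
R = 1.134e-02 × 3600 = 40.8 mm/hr.

R ≈ 40.8 mm/hr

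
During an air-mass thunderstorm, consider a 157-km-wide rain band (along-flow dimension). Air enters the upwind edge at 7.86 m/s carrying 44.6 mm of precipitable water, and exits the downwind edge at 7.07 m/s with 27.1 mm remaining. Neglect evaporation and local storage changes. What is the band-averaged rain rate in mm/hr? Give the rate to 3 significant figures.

Column moisture flux per unit crosswind length is F = V × PW.
Inflow: F_in = 7.86 × 44.6 = 350.556 mm·m/s
Outflow: F_out = 7.07 × 27.1 = 191.597 mm·m/s
Steady-state rate R = (F_in − F_out)/L = (350.556 − 191.597) / 157000 m = 1.012e-03 mm/s.
R = 1.012e-03 × 3600 = 3.64 mm/hr.

R ≈ 3.64 mm/hr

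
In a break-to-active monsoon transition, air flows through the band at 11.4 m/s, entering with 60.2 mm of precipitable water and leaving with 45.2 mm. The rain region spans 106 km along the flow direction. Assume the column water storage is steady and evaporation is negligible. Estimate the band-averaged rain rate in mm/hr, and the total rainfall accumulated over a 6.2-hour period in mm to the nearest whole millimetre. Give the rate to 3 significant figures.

R ≈ 5.81 mm/hr; total ≈ 36 mm

Column moisture flux per unit crosswind length is F = V × PW.
Inflow: F_in = 11.4 × 60.2 = 686.28 mm·m/s
Outflow: F_out = 11.4 × 45.2 = 515.28 mm·m/s
Steady-state rate R = (F_in − F_out)/L = (686.28 − 515.28) / 106000 m = 1.613e-03 mm/s.
R = 1.613e-03 × 3600 = 5.81 mm/hr.
Over 6.2 h: total = 5.81 × 6.2 = 36.022 ≈ 36 mm.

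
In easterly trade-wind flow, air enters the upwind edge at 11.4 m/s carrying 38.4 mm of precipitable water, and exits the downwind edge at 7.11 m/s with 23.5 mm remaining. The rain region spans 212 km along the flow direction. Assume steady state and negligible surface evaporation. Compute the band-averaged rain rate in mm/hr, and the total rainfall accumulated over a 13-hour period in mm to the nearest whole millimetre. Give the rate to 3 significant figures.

Column moisture flux per unit crosswind length is F = V × PW.
Inflow: F_in = 11.4 × 38.4 = 437.76 mm·m/s
Outflow: F_out = 7.11 × 23.5 = 167.085 mm·m/s
Steady-state rate R = (F_in − F_out)/L = (437.76 − 167.085) / 212000 m = 1.277e-03 mm/s.
R = 1.277e-03 × 3600 = 4.60 mm/hr.
Over 13 h: total = 4.60 × 13 = 59.8 ≈ 60 mm.

R ≈ 4.60 mm/hr; total ≈ 60 mm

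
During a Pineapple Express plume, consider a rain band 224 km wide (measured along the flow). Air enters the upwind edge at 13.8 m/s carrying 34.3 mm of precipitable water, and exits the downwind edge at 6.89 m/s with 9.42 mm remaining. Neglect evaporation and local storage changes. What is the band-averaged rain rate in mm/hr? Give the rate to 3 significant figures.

Column moisture flux per unit crosswind length is F = V × PW.
Inflow: F_in = 13.8 × 34.3 = 473.34 mm·m/s
Outflow: F_out = 6.89 × 9.42 = 64.9038 mm·m/s
Steady-state rate R = (F_in − F_out)/L = (473.34 − 64.9038) / 224000 m = 1.823e-03 mm/s.
R = 1.823e-03 × 3600 = 6.56 mm/hr.

R ≈ 6.56 mm/hr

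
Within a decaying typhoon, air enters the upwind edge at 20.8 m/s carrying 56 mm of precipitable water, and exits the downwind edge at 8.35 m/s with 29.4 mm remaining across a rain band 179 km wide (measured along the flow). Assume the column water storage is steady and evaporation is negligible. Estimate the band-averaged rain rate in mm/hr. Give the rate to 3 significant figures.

Column moisture flux per unit crosswind length is F = V × PW.
Inflow: F_in = 20.8 × 56 = 1164.8 mm·m/s
Outflow: F_out = 8.35 × 29.4 = 245.49 mm·m/s
Steady-state rate R = (F_in − F_out)/L = (1164.8 − 245.49) / 179000 m = 5.136e-03 mm/s.
R = 5.136e-03 × 3600 = 18.5 mm/hr.

R ≈ 18.5 mm/hr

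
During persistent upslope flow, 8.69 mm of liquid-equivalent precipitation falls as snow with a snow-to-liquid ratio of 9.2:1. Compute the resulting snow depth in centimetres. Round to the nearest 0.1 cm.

snow depth ≈ 8.0 cm

Snow depth = liquid × ratio = 8.69 mm × 9.2 = 79.948 mm = 8.0 cm.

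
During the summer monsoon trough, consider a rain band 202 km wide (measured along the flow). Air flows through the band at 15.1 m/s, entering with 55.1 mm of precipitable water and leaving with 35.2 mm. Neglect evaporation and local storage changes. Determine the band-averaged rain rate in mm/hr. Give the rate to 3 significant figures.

Column moisture flux per unit crosswind length is F = V × PW.
Inflow: F_in = 15.1 × 55.1 = 832.01 mm·m/s
Outflow: F_out = 15.1 × 35.2 = 531.52 mm·m/s
Steady-state rate R = (F_in − F_out)/L = (832.01 − 531.52) / 202000 m = 1.488e-03 mm/s.
R = 1.488e-03 × 3600 = 5.36 mm/hr.

R ≈ 5.36 mm/hr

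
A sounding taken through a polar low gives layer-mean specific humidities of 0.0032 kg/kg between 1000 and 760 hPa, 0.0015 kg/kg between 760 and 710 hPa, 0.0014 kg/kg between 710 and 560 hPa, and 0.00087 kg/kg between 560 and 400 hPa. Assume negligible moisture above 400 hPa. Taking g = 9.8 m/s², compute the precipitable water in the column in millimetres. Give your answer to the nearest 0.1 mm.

Precipitable water is the column-integrated vapour mass per unit area: PW = (1/g) Σ q̄ Δp, with q in kg/kg and Δp in Pa (1 kg/m² of water = 1 mm).
Layer 1000–760 hPa: Δp = 240 hPa = 24000 Pa, q̄ = 0.0032 kg/kg → 0.0032 × 24000 / 9.8 = 7.84 mm
Layer 760–710 hPa: Δp = 50 hPa = 5000 Pa, q̄ = 0.0015 kg/kg → 0.0015 × 5000 / 9.8 = 0.77 mm
Layer 710–560 hPa: Δp = 150 hPa = 15000 Pa, q̄ = 0.0014 kg/kg → 0.0014 × 15000 / 9.8 = 2.14 mm
Layer 560–400 hPa: Δp = 160 hPa = 16000 Pa, q̄ = 0.00087 kg/kg → 0.00087 × 16000 / 9.8 = 1.42 mm
PW = 7.84 + 0.77 + 2.14 + 1.42 = 12.17 ≈ 12.2 mm.

PW ≈ 12.2 mm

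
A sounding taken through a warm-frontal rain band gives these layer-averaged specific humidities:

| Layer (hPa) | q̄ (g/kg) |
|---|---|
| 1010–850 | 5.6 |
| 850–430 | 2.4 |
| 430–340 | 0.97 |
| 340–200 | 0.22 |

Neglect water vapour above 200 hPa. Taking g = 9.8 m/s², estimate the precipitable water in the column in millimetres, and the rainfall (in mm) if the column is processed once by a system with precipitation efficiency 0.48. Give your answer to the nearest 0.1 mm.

Precipitable water is the column-integrated vapour mass per unit area: PW = (1/g) Σ q̄ Δp, with q in kg/kg and Δp in Pa (1 kg/m² of water = 1 mm).
Layer 1010–850 hPa: Δp = 160 hPa = 16000 Pa, q̄ = 0.0056 kg/kg → 0.0056 × 16000 / 9.8 = 9.14 mm
Layer 850–430 hPa: Δp = 420 hPa = 42000 Pa, q̄ = 0.0024 kg/kg → 0.0024 × 42000 / 9.8 = 10.29 mm
Layer 430–340 hPa: Δp = 90 hPa = 9000 Pa, q̄ = 0.00097 kg/kg → 0.00097 × 9000 / 9.8 = 0.89 mm
Layer 340–200 hPa: Δp = 140 hPa = 14000 Pa, q̄ = 0.00022 kg/kg → 0.00022 × 14000 / 9.8 = 0.31 mm
PW = 9.14 + 10.29 + 0.89 + 0.31 = 20.63 ≈ 20.6 mm.
Rainfall = ε × PW = 0.48 × 20.6 = 9.9 mm.

PW ≈ 20.6 mm; rainfall ≈ 9.9 mm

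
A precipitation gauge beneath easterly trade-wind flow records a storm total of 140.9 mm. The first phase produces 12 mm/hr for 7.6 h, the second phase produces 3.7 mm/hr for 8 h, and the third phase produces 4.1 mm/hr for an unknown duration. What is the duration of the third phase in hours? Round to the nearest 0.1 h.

duration ≈ 4.9 h

Known phases: 12 × 7.6 + 3.7 × 8 = 91.2 + 29.6 = 120.8 mm.
Remaining depth = 140.9 − 120.8 = 20.1 mm.
Duration = 20.1 / 4.1 = 4.9 h.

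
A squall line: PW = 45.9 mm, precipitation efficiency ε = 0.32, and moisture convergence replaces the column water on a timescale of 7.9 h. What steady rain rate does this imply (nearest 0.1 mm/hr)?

R ≈ 1.9 mm/hr

Each overturning extracts ε × PW = 0.32 × 45.9 = 14.688 mm.
Rate = ε·PW / τ = 14.688 / 7.9 h = 1.9 mm/hr.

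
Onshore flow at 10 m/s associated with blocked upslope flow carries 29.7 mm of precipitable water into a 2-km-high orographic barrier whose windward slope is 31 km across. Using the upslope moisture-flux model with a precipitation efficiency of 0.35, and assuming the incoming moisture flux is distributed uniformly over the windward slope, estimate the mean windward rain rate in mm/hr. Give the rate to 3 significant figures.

Incoming column moisture flux per unit ridge length: F = V × PW = 10 × 29.7 = 297 mm·m/s.
Spread over the 31 km slope with efficiency ε = 0.35: R = ε·F/W = 0.35 × 297 / 31000 m = 3.353e-03 mm/s.
R = 3.353e-03 × 3600 = 12.1 mm/hr.

R ≈ 12.1 mm/hr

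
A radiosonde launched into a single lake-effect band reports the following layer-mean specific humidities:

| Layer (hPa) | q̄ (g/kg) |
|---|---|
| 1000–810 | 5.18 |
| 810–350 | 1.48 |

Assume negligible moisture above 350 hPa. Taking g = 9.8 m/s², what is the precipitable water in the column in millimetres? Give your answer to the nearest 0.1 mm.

PW ≈ 17.0 mm

Precipitable water is the column-integrated vapour mass per unit area: PW = (1/g) Σ q̄ Δp, with q in kg/kg and Δp in Pa (1 kg/m² of water = 1 mm).
Layer 1000–810 hPa: Δp = 190 hPa = 19000 Pa, q̄ = 0.00518 kg/kg → 0.00518 × 19000 / 9.8 = 10.04 mm
Layer 810–350 hPa: Δp = 460 hPa = 46000 Pa, q̄ = 0.00148 kg/kg → 0.00148 × 46000 / 9.8 = 6.95 mm
PW = 10.04 + 6.95 = 16.99 ≈ 17.0 mm.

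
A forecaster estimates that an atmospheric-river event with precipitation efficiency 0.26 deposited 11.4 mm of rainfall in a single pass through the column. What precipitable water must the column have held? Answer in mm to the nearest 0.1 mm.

PW = rainfall / ε = 11.4 / 0.26 = 43.8 mm.

PW ≈ 43.8 mm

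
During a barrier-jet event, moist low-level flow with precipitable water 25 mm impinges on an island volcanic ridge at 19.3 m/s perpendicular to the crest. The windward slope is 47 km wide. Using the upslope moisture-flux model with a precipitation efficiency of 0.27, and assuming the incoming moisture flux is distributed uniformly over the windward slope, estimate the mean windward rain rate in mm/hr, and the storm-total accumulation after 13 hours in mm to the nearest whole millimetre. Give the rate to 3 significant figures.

Incoming column moisture flux per unit ridge length: F = V × PW = 19.3 × 25 = 482.5 mm·m/s.
Spread over the 47 km slope with efficiency ε = 0.27: R = ε·F/W = 0.27 × 482.5 / 47000 m = 2.772e-03 mm/s.
R = 2.772e-03 × 3600 = 9.98 mm/hr.
Over 13 h: total = 9.98 × 13 = 129.74 ≈ 130 mm.

R ≈ 9.98 mm/hr; total ≈ 130 mm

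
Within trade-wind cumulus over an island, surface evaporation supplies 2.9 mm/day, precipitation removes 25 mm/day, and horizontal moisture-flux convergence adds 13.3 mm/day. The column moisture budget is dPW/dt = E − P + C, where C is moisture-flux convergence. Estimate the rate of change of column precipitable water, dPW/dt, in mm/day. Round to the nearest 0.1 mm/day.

dPW/dt ≈ -8.8 mm/day

dPW/dt = E − P + C = 2.9 − 25 + (13.3) = -8.8 mm/day.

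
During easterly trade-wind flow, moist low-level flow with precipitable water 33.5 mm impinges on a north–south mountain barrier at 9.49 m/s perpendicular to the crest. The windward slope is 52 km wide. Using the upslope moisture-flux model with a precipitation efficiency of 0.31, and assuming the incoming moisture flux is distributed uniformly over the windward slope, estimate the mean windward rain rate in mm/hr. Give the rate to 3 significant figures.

R ≈ 6.82 mm/hr

Incoming column moisture flux per unit ridge length: F = V × PW = 9.49 × 33.5 = 317.915 mm·m/s.
Spread over the 52 km slope with efficiency ε = 0.31: R = ε·F/W = 0.31 × 317.915 / 52000 m = 1.895e-03 mm/s.
R = 1.895e-03 × 3600 = 6.82 mm/hr.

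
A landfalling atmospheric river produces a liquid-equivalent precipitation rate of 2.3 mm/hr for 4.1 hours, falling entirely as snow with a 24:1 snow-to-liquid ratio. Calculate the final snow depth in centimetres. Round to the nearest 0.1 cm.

snow depth ≈ 22.6 cm

Liquid-equivalent depth = 2.3 × 4.1 = 9.43 mm.
Snow depth = 9.43 mm × 24 = 226.32 mm = 22.6 cm.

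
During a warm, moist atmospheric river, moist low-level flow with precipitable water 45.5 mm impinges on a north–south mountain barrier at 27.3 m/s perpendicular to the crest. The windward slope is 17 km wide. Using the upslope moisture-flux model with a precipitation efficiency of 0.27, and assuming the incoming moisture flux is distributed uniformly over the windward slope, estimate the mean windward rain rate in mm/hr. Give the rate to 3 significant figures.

Incoming column moisture flux per unit ridge length: F = V × PW = 27.3 × 45.5 = 1242.15 mm·m/s.
Spread over the 17 km slope with efficiency ε = 0.27: R = ε·F/W = 0.27 × 1242.15 / 17000 m = 1.973e-02 mm/s.
R = 1.973e-02 × 3600 = 71.0 mm/hr.

R ≈ 71.0 mm/hr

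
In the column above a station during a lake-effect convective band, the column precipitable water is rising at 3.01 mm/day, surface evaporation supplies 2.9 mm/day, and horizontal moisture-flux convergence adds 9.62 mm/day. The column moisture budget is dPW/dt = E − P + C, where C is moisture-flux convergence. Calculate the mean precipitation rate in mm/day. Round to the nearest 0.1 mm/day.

P ≈ 9.5 mm/day

dPW/dt = +3.01 mm/day.
P = E + C − dPW/dt = 2.9 + (9.62) − (+3.01) = 9.5 mm/day.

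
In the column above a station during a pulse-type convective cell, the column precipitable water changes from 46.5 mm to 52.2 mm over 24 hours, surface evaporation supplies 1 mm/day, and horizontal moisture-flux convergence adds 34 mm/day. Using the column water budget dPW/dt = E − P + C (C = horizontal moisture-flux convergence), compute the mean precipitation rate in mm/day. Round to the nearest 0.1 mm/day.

dPW/dt = (52.2 − 46.5) mm / (24/24 day) = +5.700 mm/day.
P = E + C − dPW/dt = 1 + (34) − (+5.700) = 29.3 mm/day.

P ≈ 29.3 mm/day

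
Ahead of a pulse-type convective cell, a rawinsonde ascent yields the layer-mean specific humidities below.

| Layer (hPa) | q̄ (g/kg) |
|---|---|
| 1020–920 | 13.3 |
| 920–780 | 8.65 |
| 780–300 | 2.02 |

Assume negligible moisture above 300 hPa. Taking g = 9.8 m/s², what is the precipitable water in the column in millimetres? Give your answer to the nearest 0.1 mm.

Precipitable water is the column-integrated vapour mass per unit area: PW = (1/g) Σ q̄ Δp, with q in kg/kg and Δp in Pa (1 kg/m² of water = 1 mm).
Layer 1020–920 hPa: Δp = 100 hPa = 10000 Pa, q̄ = 0.0133 kg/kg → 0.0133 × 10000 / 9.8 = 13.57 mm
Layer 920–780 hPa: Δp = 140 hPa = 14000 Pa, q̄ = 0.00865 kg/kg → 0.00865 × 14000 / 9.8 = 12.36 mm
Layer 780–300 hPa: Δp = 480 hPa = 48000 Pa, q̄ = 0.00202 kg/kg → 0.00202 × 48000 / 9.8 = 9.89 mm
PW = 13.57 + 12.36 + 9.89 = 35.82 ≈ 35.8 mm.

PW ≈ 35.8 mm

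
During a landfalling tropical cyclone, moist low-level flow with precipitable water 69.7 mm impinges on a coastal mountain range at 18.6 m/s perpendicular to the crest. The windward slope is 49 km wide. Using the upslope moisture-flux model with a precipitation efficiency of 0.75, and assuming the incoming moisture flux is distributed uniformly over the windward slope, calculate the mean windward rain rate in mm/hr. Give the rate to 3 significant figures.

Incoming column moisture flux per unit ridge length: F = V × PW = 18.6 × 69.7 = 1296.42 mm·m/s.
Spread over the 49 km slope with efficiency ε = 0.75: R = ε·F/W = 0.75 × 1296.42 / 49000 m = 1.984e-02 mm/s.
R = 1.984e-02 × 3600 = 71.4 mm/hr.

R ≈ 71.4 mm/hr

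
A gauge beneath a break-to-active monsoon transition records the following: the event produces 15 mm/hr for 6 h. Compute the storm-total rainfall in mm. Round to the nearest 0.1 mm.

total ≈ 90.0 mm

Total = Σ Rᵢ Δtᵢ = 15 × 6
      = 90 = 90.0 mm.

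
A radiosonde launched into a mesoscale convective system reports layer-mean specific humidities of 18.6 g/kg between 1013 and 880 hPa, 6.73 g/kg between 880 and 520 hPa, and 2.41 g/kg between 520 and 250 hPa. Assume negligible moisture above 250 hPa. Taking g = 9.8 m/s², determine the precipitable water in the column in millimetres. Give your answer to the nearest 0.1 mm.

PW ≈ 56.6 mm

Precipitable water is the column-integrated vapour mass per unit area: PW = (1/g) Σ q̄ Δp, with q in kg/kg and Δp in Pa (1 kg/m² of water = 1 mm).
Layer 1013–880 hPa: Δp = 133 hPa = 13300 Pa, q̄ = 0.0186 kg/kg → 0.0186 × 13300 / 9.8 = 25.24 mm
Layer 880–520 hPa: Δp = 360 hPa = 36000 Pa, q̄ = 0.00673 kg/kg → 0.00673 × 36000 / 9.8 = 24.72 mm
Layer 520–250 hPa: Δp = 270 hPa = 27000 Pa, q̄ = 0.00241 kg/kg → 0.00241 × 27000 / 9.8 = 6.64 mm
PW = 25.24 + 24.72 + 6.64 = 56.60 ≈ 56.6 mm.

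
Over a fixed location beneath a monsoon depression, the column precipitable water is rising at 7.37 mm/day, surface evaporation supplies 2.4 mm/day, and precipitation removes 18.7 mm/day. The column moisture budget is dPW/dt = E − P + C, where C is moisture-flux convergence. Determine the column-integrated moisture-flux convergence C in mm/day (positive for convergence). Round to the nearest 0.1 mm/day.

C ≈ 23.7 mm/day

dPW/dt = +7.37 mm/day.
C = dPW/dt − E + P = (+7.37) − 2.4 + 18.7 = 23.7 mm/day.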